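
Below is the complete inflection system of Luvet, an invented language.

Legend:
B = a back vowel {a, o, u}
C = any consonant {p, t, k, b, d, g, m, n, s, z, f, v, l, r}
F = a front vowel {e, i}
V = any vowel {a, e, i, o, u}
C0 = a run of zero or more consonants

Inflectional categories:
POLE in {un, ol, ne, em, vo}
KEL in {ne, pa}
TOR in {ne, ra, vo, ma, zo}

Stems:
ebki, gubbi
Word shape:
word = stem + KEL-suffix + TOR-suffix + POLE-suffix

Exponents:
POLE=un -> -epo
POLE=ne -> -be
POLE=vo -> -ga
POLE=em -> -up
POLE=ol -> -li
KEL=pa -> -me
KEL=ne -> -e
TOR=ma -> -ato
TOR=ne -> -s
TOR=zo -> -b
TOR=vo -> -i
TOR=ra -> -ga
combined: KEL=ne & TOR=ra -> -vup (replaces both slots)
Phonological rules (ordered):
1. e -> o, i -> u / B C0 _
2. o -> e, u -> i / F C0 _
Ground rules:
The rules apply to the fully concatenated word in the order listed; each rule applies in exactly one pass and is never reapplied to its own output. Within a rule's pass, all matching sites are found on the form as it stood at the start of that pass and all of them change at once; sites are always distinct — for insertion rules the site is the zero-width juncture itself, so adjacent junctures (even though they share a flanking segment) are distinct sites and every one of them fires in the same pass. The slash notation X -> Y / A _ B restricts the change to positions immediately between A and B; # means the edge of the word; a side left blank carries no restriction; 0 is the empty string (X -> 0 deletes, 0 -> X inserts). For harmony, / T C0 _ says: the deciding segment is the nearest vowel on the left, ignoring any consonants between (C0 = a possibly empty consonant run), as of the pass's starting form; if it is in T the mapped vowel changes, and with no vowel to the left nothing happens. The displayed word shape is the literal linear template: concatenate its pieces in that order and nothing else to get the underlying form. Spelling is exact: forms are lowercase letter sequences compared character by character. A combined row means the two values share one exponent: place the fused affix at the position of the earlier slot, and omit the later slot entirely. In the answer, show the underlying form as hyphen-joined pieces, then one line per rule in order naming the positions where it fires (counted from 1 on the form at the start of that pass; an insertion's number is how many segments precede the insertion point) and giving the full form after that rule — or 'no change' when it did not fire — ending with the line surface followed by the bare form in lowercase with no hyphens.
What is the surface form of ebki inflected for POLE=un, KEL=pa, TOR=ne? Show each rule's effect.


underlying: ebki-me-s-epo
1. e -> o, i -> u / B C0 _: no change
2. o -> e, u -> i / F C0 _: fires at position(s) 10: ebkimesepe
surface: ebkimesepe


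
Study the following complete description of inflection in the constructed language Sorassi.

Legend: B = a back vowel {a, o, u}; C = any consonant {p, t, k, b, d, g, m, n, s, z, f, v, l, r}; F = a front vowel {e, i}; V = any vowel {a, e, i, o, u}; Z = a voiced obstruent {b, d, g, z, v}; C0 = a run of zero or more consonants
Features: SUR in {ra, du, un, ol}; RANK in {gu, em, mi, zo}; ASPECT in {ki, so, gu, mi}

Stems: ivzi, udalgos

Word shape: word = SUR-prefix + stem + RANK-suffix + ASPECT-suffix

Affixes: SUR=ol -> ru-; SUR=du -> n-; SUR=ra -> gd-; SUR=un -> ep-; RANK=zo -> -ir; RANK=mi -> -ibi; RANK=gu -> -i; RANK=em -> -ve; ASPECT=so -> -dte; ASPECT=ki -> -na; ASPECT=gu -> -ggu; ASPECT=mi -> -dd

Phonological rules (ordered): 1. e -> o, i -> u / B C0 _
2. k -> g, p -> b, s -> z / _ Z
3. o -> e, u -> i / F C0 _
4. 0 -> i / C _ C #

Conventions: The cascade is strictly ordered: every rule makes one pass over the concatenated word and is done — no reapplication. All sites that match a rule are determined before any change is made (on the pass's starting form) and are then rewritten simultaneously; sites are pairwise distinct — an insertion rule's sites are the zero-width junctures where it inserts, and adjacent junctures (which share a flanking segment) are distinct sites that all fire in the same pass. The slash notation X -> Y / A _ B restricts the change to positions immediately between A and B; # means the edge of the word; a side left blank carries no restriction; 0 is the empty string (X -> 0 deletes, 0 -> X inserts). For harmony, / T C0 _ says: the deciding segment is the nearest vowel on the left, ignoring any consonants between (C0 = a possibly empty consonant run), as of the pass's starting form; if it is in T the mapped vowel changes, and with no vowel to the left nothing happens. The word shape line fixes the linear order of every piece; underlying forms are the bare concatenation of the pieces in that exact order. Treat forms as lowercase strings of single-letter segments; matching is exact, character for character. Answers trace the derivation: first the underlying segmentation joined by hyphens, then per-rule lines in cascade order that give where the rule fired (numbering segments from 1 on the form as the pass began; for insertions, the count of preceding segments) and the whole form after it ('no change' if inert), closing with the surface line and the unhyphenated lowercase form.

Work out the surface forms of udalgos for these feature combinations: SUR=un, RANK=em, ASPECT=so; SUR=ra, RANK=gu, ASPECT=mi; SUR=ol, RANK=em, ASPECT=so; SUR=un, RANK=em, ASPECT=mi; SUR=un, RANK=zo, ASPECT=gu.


cell SUR=un, RANK=em, ASPECT=so:
underlying: ep-udalgos-ve-dte
1. e -> o, i -> u / B C0 _: fires at position(s) 11: epudalgosvodte
2. k -> g, p -> b, s -> z / _ Z: fires at position(s) 9: epudalgozvodte
3. o -> e, u -> i / F C0 _: fires at position(s) 3: epidalgozvodte
4. 0 -> i / C _ C #: no change
surface: epidalgozvodte

cell SUR=ra, RANK=gu, ASPECT=mi:
underlying: gd-udalgos-i-dd
1. e -> o, i -> u / B C0 _: fires at position(s) 10: gdudalgosudd
2. k -> g, p -> b, s -> z / _ Z: no change
3. o -> e, u -> i / F C0 _: no change
4. 0 -> i / C _ C #: inserts after position(s) 11: gdudalgosudid
surface: gdudalgosudid

cell SUR=ol, RANK=em, ASPECT=so:
underlying: ru-udalgos-ve-dte
1. e -> o, i -> u / B C0 _: fires at position(s) 11: ruudalgosvodte
2. k -> g, p -> b, s -> z / _ Z: fires at position(s) 9: ruudalgozvodte
3. o -> e, u -> i / F C0 _: no change
4. 0 -> i / C _ C #: no change
surface: ruudalgozvodte

cell SUR=un, RANK=em, ASPECT=mi:
underlying: ep-udalgos-ve-dd
1. e -> o, i -> u / B C0 _: fires at position(s) 11: epudalgosvodd
2. k -> g, p -> b, s -> z / _ Z: fires at position(s) 9: epudalgozvodd
3. o -> e, u -> i / F C0 _: fires at position(s) 3: epidalgozvodd
4. 0 -> i / C _ C #: inserts after position(s) 12: epidalgozvodid
surface: epidalgozvodid

cell SUR=un, RANK=zo, ASPECT=gu:
underlying: ep-udalgos-ir-ggu
1. e -> o, i -> u / B C0 _: fires at position(s) 10: epudalgosurggu
2. k -> g, p -> b, s -> z / _ Z: no change
3. o -> e, u -> i / F C0 _: fires at position(s) 3: epidalgosurggu
4. 0 -> i / C _ C #: no change
surface: epidalgosurggu


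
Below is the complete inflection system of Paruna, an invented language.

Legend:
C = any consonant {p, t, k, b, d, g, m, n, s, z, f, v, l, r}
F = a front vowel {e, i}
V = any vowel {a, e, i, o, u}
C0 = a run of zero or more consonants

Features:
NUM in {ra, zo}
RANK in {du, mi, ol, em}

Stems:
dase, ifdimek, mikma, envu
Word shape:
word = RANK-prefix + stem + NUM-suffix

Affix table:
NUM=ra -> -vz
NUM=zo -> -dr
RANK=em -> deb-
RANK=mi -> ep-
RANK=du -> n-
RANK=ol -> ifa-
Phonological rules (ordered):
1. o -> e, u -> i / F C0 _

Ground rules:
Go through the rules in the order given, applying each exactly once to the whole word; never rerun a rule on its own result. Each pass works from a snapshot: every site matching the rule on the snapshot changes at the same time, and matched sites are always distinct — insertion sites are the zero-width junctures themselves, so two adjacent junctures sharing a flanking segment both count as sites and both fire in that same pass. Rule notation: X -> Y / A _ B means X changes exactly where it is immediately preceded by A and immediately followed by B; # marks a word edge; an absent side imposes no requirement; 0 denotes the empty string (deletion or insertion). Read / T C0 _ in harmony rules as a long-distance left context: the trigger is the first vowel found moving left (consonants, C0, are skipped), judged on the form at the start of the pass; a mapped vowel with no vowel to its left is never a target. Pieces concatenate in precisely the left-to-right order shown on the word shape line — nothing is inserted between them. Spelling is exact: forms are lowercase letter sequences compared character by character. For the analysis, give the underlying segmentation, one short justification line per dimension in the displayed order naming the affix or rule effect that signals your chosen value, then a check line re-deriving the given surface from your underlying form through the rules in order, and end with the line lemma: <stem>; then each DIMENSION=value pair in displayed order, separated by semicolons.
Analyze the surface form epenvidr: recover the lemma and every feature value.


underlying: ep-envu-dr
NUM=zo - signalled by the affix -dr
RANK=mi - signalled by the affix ep-
check: epenvudr -> epenvidr
lemma: envu; NUM=zo; RANK=mi


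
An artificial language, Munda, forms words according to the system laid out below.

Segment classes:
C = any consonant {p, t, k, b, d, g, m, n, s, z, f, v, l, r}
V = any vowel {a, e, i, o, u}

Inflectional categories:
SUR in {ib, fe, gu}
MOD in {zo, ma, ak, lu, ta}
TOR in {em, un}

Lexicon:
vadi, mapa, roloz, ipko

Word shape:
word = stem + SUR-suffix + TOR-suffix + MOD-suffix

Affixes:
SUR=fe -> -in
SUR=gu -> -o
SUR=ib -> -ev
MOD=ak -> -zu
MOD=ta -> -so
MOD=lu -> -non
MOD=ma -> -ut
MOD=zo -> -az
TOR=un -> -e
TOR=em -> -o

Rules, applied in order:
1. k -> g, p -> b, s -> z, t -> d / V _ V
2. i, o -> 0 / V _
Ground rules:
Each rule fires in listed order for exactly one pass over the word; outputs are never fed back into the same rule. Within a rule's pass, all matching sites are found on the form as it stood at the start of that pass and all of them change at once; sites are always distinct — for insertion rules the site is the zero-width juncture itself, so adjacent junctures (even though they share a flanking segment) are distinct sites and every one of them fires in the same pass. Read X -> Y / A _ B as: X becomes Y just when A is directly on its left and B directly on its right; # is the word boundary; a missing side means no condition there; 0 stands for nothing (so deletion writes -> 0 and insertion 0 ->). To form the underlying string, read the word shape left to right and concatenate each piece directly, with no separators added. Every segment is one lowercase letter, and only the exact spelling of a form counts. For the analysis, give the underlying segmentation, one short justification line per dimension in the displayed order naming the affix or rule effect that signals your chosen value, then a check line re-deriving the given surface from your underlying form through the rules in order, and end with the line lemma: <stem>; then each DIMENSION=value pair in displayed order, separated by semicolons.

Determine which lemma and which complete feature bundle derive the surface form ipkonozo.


underlying: ipko-in-o-so
SUR=fe - signalled by the affix -in
MOD=ta - signalled by the affix -so
TOR=em - signalled by the affix -o
check: ipkoinoso -> ipkoinozo -> ipkonozo
lemma: ipko; SUR=fe; MOD=ta; TOR=em


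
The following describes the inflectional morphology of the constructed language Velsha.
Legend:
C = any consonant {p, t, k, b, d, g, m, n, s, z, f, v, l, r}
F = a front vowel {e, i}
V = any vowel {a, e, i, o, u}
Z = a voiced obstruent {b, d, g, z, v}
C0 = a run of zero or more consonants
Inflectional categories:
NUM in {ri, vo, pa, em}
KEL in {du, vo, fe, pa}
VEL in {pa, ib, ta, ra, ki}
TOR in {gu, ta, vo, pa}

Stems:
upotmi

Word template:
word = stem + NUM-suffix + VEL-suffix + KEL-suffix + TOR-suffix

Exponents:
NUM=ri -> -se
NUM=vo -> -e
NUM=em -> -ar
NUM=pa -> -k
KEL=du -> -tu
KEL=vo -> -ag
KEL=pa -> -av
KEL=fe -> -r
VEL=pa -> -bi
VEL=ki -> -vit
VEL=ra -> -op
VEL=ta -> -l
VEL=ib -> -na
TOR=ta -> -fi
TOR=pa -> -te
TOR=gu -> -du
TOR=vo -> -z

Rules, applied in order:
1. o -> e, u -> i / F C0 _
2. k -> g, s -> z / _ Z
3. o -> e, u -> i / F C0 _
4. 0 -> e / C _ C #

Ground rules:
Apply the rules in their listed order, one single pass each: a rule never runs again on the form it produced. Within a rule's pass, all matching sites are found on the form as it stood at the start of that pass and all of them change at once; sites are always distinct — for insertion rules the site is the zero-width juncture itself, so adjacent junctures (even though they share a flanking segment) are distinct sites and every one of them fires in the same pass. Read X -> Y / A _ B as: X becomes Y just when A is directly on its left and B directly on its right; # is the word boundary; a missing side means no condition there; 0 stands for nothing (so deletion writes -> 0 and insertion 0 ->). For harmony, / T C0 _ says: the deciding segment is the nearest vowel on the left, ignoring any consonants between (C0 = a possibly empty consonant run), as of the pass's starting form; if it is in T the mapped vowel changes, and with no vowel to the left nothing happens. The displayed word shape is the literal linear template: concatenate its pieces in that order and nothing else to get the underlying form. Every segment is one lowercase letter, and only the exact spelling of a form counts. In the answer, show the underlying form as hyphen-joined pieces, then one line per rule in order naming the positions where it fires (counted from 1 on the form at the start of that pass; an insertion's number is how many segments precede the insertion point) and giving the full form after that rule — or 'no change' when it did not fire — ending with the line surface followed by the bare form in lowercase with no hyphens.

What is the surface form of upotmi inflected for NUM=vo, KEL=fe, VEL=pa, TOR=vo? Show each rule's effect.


underlying: upotmi-e-bi-r-z
1. o -> e, u -> i / F C0 _: no change
2. k -> g, s -> z / _ Z: no change
3. o -> e, u -> i / F C0 _: no change
4. 0 -> e / C _ C #: inserts after position(s) 10: upotmiebirez
surface: upotmiebirez


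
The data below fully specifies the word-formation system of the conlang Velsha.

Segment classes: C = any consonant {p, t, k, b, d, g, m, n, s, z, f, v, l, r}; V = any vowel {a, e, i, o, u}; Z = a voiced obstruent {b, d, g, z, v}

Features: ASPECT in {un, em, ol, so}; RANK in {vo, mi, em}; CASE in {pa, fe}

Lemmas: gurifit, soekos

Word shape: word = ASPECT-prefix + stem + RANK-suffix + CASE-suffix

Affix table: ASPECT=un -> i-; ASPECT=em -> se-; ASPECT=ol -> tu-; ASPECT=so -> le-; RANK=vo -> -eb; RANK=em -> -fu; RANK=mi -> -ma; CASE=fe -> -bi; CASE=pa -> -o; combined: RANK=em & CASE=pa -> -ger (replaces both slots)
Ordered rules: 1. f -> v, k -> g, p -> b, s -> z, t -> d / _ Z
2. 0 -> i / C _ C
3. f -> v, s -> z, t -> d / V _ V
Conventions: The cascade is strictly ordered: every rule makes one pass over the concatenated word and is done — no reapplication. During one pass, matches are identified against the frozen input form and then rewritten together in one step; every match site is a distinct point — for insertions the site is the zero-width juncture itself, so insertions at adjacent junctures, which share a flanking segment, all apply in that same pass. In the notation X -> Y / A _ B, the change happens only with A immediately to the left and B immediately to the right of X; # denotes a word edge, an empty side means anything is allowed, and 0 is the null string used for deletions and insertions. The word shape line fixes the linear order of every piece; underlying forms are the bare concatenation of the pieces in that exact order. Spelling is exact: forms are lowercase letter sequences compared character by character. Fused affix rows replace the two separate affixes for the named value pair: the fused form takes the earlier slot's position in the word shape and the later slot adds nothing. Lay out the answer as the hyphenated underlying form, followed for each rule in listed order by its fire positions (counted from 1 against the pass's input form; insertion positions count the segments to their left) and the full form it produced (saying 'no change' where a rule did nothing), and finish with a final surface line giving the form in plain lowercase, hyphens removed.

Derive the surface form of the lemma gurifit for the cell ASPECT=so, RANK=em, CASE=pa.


underlying: le-gurifit-ger
1. f -> v, k -> g, p -> b, s -> z, t -> d / _ Z: fires at position(s) 9: legurifidger
2. 0 -> i / C _ C: inserts after position(s) 9: legurifidiger
3. f -> v, s -> z, t -> d / V _ V: fires at position(s) 7: legurividiger
surface: legurividiger


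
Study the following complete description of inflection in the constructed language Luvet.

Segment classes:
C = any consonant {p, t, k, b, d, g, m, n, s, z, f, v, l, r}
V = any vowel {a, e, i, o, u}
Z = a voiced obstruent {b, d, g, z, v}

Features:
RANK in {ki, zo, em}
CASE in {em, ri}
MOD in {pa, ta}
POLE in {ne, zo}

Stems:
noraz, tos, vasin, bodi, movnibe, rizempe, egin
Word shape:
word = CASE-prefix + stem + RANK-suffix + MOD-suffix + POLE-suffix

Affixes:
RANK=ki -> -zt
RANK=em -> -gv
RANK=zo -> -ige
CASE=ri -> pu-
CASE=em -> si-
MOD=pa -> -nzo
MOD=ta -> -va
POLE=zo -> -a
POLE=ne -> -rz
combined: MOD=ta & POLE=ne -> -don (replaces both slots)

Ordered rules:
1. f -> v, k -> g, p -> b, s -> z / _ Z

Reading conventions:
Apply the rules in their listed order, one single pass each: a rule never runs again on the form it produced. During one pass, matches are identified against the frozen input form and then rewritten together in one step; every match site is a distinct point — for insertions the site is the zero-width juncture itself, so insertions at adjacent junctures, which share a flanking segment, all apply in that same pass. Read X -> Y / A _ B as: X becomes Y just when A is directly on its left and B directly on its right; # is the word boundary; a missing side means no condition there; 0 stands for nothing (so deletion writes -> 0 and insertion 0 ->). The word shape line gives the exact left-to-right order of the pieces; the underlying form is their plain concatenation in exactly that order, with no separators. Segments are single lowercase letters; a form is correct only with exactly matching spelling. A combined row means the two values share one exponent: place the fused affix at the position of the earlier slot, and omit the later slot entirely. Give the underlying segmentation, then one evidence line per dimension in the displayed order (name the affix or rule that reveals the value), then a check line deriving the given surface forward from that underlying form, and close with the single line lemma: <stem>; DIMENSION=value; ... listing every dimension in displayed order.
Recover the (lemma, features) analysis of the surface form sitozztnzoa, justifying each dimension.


underlying: si-tos-zt-nzo-a
RANK=ki - signalled by the affix -zt
CASE=em - signalled by the affix si-
MOD=pa - signalled by the affix -nzo
POLE=zo - signalled by the affix -a
check: sitosztnzoa -> sitozztnzoa
lemma: tos; RANK=ki; CASE=em; MOD=pa; POLE=zo


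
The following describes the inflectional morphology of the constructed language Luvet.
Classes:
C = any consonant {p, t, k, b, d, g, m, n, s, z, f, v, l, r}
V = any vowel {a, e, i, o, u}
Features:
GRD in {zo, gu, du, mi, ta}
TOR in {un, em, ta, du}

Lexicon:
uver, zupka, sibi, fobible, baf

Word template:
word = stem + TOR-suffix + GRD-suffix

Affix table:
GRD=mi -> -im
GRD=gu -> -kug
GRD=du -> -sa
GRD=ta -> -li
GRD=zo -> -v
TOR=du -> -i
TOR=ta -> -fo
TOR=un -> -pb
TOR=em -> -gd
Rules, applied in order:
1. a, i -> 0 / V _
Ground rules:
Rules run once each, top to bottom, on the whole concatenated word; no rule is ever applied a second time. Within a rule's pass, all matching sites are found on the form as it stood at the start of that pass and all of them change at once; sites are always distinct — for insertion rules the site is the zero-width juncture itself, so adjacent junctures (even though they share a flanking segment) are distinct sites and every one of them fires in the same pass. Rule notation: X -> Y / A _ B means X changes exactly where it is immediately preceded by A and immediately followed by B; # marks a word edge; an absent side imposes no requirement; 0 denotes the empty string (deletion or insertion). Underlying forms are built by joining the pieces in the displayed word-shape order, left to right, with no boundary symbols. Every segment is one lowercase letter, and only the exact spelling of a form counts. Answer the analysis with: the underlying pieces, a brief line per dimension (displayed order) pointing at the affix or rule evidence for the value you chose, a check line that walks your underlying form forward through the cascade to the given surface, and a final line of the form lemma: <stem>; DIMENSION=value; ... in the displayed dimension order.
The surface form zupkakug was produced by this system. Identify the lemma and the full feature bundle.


underlying: zupka-i-kug
GRD=gu - signalled by the affix -kug
TOR=du - signalled by the affix -i
check: zupkaikug -> zupkakug
lemma: zupka; GRD=gu; TOR=du


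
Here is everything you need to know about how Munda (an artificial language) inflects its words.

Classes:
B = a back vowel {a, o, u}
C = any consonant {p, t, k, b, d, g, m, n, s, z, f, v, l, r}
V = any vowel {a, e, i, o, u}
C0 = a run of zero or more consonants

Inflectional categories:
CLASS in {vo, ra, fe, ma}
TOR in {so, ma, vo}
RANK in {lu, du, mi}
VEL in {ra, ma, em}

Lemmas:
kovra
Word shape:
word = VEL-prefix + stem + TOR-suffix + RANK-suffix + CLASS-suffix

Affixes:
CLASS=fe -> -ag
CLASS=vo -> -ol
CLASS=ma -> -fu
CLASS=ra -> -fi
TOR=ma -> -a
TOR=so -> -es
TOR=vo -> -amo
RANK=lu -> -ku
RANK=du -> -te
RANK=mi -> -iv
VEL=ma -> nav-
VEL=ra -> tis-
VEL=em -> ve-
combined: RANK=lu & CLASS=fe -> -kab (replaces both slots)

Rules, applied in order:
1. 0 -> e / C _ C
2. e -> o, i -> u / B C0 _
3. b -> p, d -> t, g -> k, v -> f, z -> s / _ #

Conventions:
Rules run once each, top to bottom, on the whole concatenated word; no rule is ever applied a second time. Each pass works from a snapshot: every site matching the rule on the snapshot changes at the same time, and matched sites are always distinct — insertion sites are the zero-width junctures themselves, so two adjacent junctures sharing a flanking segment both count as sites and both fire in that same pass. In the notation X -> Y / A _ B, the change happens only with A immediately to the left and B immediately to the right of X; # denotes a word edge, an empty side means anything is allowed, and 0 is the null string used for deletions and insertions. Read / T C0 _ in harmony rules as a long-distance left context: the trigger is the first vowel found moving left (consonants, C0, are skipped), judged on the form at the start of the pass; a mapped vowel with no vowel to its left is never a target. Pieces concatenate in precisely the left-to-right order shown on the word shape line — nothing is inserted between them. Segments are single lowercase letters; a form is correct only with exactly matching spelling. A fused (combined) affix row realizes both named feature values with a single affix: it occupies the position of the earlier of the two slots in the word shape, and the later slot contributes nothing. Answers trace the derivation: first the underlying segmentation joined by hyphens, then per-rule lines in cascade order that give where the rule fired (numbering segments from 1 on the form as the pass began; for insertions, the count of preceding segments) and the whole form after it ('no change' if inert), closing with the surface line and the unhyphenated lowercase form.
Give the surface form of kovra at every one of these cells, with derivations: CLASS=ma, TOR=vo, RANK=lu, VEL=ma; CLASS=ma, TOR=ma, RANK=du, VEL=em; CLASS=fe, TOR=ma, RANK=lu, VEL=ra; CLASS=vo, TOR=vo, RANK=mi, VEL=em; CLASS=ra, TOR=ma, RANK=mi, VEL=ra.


cell CLASS=ma, TOR=vo, RANK=lu, VEL=ma:
underlying: nav-kovra-amo-ku-fu
1. 0 -> e / C _ C: inserts after position(s) 3, 6: navekoveraamokufu
2. e -> o, i -> u / B C0 _: fires at position(s) 4, 8: navokovoraamokufu
3. b -> p, d -> t, g -> k, v -> f, z -> s / _ #: no change
surface: navokovoraamokufu

cell CLASS=ma, TOR=ma, RANK=du, VEL=em:
underlying: ve-kovra-a-te-fu
1. 0 -> e / C _ C: inserts after position(s) 5: vekoveraatefu
2. e -> o, i -> u / B C0 _: fires at position(s) 6, 11: vekovoraatofu
3. b -> p, d -> t, g -> k, v -> f, z -> s / _ #: no change
surface: vekovoraatofu

cell CLASS=fe, TOR=ma, RANK=lu, VEL=ra:
underlying: tis-kovra-a-kab
1. 0 -> e / C _ C: inserts after position(s) 3, 6: tisekoveraakab
2. e -> o, i -> u / B C0 _: fires at position(s) 8: tisekovoraakab
3. b -> p, d -> t, g -> k, v -> f, z -> s / _ #: fires at position(s) 14: tisekovoraakap
surface: tisekovoraakap

cell CLASS=vo, TOR=vo, RANK=mi, VEL=em:
underlying: ve-kovra-amo-iv-ol
1. 0 -> e / C _ C: inserts after position(s) 5: vekoveraamoivol
2. e -> o, i -> u / B C0 _: fires at position(s) 6, 12: vekovoraamouvol
3. b -> p, d -> t, g -> k, v -> f, z -> s / _ #: no change
surface: vekovoraamouvol

cell CLASS=ra, TOR=ma, RANK=mi, VEL=ra:
underlying: tis-kovra-a-iv-fi
1. 0 -> e / C _ C: inserts after position(s) 3, 6, 11: tisekoveraaivefi
2. e -> o, i -> u / B C0 _: fires at position(s) 8, 12: tisekovoraauvefi
3. b -> p, d -> t, g -> k, v -> f, z -> s / _ #: no change
surface: tisekovoraauvefi


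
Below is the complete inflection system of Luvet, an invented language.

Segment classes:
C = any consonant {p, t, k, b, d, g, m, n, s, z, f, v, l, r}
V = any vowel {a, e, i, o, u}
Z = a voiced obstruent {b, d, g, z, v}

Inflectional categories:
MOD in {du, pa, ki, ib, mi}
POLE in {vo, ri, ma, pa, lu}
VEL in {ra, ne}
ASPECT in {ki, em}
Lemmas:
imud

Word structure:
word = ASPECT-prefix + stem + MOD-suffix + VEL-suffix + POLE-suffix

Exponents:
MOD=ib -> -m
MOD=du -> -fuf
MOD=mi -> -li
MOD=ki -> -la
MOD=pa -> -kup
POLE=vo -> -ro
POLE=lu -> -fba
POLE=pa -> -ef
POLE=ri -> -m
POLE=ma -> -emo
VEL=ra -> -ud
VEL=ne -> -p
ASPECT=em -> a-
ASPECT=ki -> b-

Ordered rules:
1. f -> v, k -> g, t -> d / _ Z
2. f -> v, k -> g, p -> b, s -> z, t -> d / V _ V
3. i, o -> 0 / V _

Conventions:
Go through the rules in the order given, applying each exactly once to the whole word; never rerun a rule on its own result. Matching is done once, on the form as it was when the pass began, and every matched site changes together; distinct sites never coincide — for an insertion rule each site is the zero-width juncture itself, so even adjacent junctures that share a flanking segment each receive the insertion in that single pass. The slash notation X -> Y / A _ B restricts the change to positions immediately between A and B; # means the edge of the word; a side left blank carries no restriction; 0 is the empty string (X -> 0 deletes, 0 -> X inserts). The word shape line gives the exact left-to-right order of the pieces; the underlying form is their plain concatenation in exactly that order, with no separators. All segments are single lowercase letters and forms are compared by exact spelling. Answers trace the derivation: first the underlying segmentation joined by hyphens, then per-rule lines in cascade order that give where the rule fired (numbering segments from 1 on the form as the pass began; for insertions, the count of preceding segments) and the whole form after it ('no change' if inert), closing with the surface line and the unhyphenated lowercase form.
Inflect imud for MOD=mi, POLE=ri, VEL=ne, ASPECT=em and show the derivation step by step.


underlying: a-imud-li-p-m
1. f -> v, k -> g, t -> d / _ Z: no change
2. f -> v, k -> g, p -> b, s -> z, t -> d / V _ V: no change
3. i, o -> 0 / V _: fires at position(s) 2: amudlipm
surface: amudlipm


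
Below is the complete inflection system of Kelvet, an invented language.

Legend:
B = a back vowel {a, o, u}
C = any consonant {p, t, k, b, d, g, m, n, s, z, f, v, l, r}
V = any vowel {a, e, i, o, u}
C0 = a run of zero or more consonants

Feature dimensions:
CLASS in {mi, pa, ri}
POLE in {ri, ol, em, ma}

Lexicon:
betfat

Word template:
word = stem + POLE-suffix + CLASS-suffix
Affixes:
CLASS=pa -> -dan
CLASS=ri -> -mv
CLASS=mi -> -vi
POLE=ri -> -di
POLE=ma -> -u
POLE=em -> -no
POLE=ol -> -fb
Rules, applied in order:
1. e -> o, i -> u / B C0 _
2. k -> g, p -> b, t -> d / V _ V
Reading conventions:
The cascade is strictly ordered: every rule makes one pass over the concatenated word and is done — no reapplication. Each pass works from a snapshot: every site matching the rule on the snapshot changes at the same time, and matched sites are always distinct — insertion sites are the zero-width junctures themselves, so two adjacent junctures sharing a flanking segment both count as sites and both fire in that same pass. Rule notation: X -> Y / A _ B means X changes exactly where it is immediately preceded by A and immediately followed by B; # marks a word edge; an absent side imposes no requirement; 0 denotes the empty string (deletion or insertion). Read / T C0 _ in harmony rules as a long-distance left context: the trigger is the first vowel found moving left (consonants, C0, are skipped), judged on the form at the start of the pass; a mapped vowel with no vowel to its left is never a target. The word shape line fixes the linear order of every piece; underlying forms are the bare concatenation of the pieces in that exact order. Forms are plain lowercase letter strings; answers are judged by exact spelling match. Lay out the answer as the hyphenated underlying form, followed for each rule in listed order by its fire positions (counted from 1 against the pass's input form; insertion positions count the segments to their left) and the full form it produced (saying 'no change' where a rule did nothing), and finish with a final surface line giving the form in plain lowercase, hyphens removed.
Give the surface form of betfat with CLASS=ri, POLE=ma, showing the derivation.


underlying: betfat-u-mv
1. e -> o, i -> u / B C0 _: no change
2. k -> g, p -> b, t -> d / V _ V: fires at position(s) 6: betfadumv
surface: betfadumv


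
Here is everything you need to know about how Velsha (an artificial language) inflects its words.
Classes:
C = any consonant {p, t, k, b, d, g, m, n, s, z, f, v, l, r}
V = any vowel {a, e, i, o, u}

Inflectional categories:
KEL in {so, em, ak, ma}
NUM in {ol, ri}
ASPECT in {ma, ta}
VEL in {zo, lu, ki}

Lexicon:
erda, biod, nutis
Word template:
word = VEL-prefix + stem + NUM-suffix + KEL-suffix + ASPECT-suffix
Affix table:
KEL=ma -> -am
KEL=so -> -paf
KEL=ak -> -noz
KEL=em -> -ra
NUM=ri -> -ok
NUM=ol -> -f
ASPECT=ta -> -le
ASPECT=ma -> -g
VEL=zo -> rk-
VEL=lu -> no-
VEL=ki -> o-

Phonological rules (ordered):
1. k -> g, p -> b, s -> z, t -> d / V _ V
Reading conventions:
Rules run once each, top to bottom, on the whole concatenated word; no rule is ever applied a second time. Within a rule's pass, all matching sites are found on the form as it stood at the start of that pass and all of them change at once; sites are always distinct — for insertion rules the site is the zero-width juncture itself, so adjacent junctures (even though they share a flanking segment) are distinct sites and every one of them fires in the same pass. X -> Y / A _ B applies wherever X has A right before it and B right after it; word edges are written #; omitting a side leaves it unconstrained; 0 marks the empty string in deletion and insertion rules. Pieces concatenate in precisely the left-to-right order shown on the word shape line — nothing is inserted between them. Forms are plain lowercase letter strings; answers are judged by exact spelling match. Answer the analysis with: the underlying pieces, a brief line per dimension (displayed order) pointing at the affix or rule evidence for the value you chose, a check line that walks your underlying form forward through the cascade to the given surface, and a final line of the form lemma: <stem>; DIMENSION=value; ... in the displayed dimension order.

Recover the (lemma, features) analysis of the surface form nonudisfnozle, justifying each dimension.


underlying: no-nutis-f-noz-le
KEL=ak - signalled by the affix -noz
NUM=ol - signalled by the affix -f
ASPECT=ta - signalled by the affix -le
VEL=lu - signalled by the affix no-
check: nonutisfnozle -> nonudisfnozle
lemma: nutis; KEL=ak; NUM=ol; ASPECT=ta; VEL=lu


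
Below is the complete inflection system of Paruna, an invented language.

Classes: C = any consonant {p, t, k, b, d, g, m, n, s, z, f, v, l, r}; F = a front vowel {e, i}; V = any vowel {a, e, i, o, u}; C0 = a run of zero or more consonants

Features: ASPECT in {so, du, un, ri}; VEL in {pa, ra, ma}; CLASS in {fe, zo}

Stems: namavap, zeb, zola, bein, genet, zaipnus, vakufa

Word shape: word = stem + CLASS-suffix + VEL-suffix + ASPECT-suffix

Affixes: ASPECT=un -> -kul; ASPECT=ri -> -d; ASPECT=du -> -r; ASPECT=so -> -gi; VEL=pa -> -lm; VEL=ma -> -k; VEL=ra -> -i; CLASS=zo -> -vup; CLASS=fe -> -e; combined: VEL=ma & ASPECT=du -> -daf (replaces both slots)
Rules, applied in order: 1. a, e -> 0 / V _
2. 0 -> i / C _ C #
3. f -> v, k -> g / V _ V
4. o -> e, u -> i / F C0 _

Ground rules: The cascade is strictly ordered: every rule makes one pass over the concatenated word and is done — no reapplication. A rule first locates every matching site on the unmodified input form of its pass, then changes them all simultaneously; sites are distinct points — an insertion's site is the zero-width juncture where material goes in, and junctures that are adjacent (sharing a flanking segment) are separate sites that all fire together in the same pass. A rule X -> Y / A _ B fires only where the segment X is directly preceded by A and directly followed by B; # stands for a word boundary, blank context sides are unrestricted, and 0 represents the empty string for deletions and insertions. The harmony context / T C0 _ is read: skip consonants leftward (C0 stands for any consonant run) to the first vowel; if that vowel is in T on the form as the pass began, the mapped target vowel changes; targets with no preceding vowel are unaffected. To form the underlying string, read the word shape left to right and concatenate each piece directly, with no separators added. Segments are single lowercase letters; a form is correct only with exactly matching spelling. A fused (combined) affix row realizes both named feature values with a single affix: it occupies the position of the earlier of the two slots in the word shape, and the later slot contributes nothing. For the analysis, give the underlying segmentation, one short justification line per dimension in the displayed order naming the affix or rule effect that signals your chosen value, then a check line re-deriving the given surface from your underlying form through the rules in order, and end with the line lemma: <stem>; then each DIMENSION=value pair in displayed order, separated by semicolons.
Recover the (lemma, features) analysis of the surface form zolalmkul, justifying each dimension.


underlying: zola-e-lm-kul
ASPECT=un - signalled by the affix -kul
VEL=pa - signalled by the affix -lm
CLASS=fe - signalled by the affix -e
check: zolaelmkul -> zolalmkul -> zolalmkul -> zolalmkul -> zolalmkul
lemma: zola; ASPECT=un; VEL=pa; CLASS=fe


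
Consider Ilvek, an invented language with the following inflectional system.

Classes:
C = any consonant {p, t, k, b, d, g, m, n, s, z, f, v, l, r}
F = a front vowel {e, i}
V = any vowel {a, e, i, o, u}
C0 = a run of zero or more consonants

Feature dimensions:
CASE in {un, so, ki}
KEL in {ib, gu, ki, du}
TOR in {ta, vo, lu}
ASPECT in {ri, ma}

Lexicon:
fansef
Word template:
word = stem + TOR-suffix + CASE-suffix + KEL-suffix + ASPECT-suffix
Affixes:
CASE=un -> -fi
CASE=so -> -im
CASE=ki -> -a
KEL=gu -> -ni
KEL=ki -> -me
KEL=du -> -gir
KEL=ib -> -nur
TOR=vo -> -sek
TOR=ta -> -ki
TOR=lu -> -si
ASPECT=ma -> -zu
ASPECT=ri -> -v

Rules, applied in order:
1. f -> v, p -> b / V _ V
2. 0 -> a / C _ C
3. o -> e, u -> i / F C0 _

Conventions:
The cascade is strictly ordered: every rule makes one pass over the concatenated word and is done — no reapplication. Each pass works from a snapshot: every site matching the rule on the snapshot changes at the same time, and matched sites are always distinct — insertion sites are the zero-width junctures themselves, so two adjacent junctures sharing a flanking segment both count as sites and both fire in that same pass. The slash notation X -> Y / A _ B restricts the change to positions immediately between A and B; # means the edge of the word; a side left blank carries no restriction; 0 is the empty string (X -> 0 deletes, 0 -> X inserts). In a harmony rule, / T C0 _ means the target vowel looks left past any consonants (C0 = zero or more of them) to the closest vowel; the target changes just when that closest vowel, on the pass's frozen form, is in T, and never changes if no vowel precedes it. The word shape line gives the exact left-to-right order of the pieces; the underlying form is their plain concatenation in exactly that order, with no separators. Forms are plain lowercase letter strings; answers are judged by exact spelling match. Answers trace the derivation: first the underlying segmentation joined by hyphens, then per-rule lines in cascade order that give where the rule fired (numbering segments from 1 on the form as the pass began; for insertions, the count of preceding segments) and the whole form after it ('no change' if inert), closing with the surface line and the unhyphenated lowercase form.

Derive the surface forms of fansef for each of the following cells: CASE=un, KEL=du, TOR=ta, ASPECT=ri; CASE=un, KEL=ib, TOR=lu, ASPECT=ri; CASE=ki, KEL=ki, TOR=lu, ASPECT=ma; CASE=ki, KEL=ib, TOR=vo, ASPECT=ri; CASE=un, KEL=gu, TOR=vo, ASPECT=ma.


cell CASE=un, KEL=du, TOR=ta, ASPECT=ri:
underlying: fansef-ki-fi-gir-v
1. f -> v, p -> b / V _ V: fires at position(s) 9: fansefkivigirv
2. 0 -> a / C _ C: inserts after position(s) 3, 6, 13: fanasefakivigirav
3. o -> e, u -> i / F C0 _: no change
surface: fanasefakivigirav

cell CASE=un, KEL=ib, TOR=lu, ASPECT=ri:
underlying: fansef-si-fi-nur-v
1. f -> v, p -> b / V _ V: fires at position(s) 9: fansefsivinurv
2. 0 -> a / C _ C: inserts after position(s) 3, 6, 13: fanasefasivinurav
3. o -> e, u -> i / F C0 _: fires at position(s) 14: fanasefasivinirav
surface: fanasefasivinirav

cell CASE=ki, KEL=ki, TOR=lu, ASPECT=ma:
underlying: fansef-si-a-me-zu
1. f -> v, p -> b / V _ V: no change
2. 0 -> a / C _ C: inserts after position(s) 3, 6: fanasefasiamezu
3. o -> e, u -> i / F C0 _: fires at position(s) 15: fanasefasiamezi
surface: fanasefasiamezi

cell CASE=ki, KEL=ib, TOR=vo, ASPECT=ri:
underlying: fansef-sek-a-nur-v
1. f -> v, p -> b / V _ V: no change
2. 0 -> a / C _ C: inserts after position(s) 3, 6, 13: fanasefasekanurav
3. o -> e, u -> i / F C0 _: no change
surface: fanasefasekanurav

cell CASE=un, KEL=gu, TOR=vo, ASPECT=ma:
underlying: fansef-sek-fi-ni-zu
1. f -> v, p -> b / V _ V: no change
2. 0 -> a / C _ C: inserts after position(s) 3, 6, 9: fanasefasekafinizu
3. o -> e, u -> i / F C0 _: fires at position(s) 18: fanasefasekafinizi
surface: fanasefasekafinizi


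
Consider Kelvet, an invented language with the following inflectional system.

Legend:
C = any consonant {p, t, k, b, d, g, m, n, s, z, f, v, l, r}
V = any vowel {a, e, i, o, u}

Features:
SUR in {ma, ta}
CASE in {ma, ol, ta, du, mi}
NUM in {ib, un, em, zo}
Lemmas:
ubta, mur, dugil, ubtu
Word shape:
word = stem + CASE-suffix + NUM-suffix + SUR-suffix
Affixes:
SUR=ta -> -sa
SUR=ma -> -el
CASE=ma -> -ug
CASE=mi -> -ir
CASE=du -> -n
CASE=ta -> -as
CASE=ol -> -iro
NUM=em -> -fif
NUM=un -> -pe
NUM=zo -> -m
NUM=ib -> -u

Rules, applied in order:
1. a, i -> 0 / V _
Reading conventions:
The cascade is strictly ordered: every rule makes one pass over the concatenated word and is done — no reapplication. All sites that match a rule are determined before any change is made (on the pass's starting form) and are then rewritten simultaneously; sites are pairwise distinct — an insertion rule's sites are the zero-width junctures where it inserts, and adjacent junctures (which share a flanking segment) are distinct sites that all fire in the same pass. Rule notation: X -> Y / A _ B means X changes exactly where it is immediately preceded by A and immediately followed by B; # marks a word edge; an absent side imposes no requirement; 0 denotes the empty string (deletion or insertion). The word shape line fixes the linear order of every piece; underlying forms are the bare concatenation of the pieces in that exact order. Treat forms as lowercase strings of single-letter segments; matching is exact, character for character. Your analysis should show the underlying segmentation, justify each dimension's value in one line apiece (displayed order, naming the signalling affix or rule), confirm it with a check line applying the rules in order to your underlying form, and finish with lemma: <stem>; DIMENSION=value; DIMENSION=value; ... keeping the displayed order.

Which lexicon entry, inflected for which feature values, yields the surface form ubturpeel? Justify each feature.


underlying: ubtu-ir-pe-el
SUR=ma - signalled by the affix -el
CASE=mi - signalled by the affix -ir
NUM=un - signalled by the affix -pe
check: ubtuirpeel -> ubturpeel
lemma: ubtu; SUR=ma; CASE=mi; NUM=un
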